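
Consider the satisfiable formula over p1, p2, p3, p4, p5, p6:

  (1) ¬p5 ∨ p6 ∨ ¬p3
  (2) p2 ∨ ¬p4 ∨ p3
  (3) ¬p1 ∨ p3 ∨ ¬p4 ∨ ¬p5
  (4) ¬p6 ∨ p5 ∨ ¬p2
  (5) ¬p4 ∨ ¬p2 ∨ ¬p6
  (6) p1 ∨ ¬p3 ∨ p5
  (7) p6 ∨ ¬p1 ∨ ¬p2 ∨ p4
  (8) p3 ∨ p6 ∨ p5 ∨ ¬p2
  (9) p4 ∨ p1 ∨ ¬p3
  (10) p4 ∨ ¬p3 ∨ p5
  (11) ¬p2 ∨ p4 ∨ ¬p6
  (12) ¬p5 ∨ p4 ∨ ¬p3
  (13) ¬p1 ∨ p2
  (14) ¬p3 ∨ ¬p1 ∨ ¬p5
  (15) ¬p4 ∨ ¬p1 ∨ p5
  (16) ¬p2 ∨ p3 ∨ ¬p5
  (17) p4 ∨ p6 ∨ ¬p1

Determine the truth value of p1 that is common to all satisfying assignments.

False

Suppose p1 = True.
From the singleton clause (p2), p2 = True.
Suppose p6 = False.
From the singleton clause (p4), p4 = True.
From the singleton clause (p5), p5 = True.
From the singleton clause (¬p3), p3 = False.
That conflicts with the unit clause (p3).
Undo p6 and try p6 = True.
From the singleton clause (p5), p5 = True.
From the singleton clause (¬p4), p4 = False.
That conflicts with the unit clause (p4).
Both values of p6 lead to a conflict.
So every satisfying assignment has p1 = False.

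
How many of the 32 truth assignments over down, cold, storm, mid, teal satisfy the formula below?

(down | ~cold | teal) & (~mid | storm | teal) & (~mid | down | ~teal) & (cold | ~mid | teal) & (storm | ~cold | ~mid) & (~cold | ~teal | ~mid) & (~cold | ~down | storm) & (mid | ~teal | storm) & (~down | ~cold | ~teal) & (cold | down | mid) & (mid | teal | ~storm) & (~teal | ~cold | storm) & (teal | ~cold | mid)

6

There are 2^5 = 32 truth assignments over (down, cold, storm, mid, teal).
Split on teal. With teal = 1, the clauses containing teal are satisfied and ~teal drops from the rest; 4 of the 2^4 = 16 assignments to the other variables satisfy what remains.
With teal = 0, by the same count on the reduced clause set, 2 assignments work.
(One model: down=F, cold=T, storm=T, mid=F, teal=T.)
Total: 4 + 2 = 6.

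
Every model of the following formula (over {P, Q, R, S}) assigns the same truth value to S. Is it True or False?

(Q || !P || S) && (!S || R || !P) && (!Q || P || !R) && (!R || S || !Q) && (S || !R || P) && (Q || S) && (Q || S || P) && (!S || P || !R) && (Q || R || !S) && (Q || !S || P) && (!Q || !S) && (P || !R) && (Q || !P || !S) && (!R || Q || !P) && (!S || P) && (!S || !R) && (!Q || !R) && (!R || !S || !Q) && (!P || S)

False

Suppose S = true.
(!Q) alone gives Q = false.
(R) alone gives R = true.
But (!R) is also a unit clause — contradiction.
So every satisfying assignment has S = False.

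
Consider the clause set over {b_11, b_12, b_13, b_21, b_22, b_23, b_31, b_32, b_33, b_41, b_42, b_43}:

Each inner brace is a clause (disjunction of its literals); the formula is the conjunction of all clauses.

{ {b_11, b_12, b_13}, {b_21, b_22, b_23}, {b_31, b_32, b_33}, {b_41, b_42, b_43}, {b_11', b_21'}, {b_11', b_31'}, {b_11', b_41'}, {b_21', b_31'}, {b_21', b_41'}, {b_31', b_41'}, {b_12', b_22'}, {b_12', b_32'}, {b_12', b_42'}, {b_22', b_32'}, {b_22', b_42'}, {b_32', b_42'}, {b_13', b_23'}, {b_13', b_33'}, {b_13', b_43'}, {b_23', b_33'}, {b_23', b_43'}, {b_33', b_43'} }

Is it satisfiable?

Case b_11 = 0:
Case b_12 = 1:
The clause (b_22') is unit, so b_22 = 0.
The clause (b_32') is unit, so b_32 = 0.
The clause (b_42') is unit, so b_42 = 0.
Case b_21 = 1:
The clause (b_31') is unit, so b_31 = 0.
The clause (b_33) is unit, so b_33 = 1.
The clause (b_41') is unit, so b_41 = 0.
The clause (b_43) is unit, so b_43 = 1.
Now (b_43') is unsatisfied and unit — conflict.
That branch fails; take b_21 = 0 instead.
The clause (b_23) is unit, so b_23 = 1.
The clause (b_13') is unit, so b_13 = 0.
The clause (b_33') is unit, so b_33 = 0.
The clause (b_31) is unit, so b_31 = 1.
The clause (b_41') is unit, so b_41 = 0.
The clause (b_43) is unit, so b_43 = 1.
Now (b_43') is unsatisfied and unit — conflict.
Both values of b_21 lead to a conflict.
That branch fails; take b_12 = 0 instead.
The clause (b_13) is unit, so b_13 = 1.
The clause (b_23') is unit, so b_23 = 0.
The clause (b_33') is unit, so b_33 = 0.
The clause (b_43') is unit, so b_43 = 0.
Case b_21 = 1:
The clause (b_31') is unit, so b_31 = 0.
The clause (b_32) is unit, so b_32 = 1.
The clause (b_41') is unit, so b_41 = 0.
The clause (b_42) is unit, so b_42 = 1.
Now (b_42') is unsatisfied and unit — conflict.
That branch fails; take b_21 = 0 instead.
The clause (b_22) is unit, so b_22 = 1.
The clause (b_32') is unit, so b_32 = 0.
The clause (b_31) is unit, so b_31 = 1.
The clause (b_41') is unit, so b_41 = 0.
The clause (b_42) is unit, so b_42 = 1.
Now (b_42') is unsatisfied and unit — conflict.
Both values of b_21 lead to a conflict.
Both values of b_12 lead to a conflict.
That branch fails; take b_11 = 1 instead.
The clause (b_21') is unit, so b_21 = 0.
The clause (b_31') is unit, so b_31 = 0.
The clause (b_41') is unit, so b_41 = 0.
Case b_22 = 1:
The clause (b_12') is unit, so b_12 = 0.
The clause (b_32') is unit, so b_32 = 0.
The clause (b_33) is unit, so b_33 = 1.
The clause (b_42') is unit, so b_42 = 0.
The clause (b_43) is unit, so b_43 = 1.
Now (b_43') is unsatisfied and unit — conflict.
That branch fails; take b_22 = 0 instead.
The clause (b_23) is unit, so b_23 = 1.
The clause (b_13') is unit, so b_13 = 0.
The clause (b_33') is unit, so b_33 = 0.
The clause (b_32) is unit, so b_32 = 1.
The clause (b_12') is unit, so b_12 = 0.
The clause (b_42') is unit, so b_42 = 0.
The clause (b_43) is unit, so b_43 = 1.
Now (b_43') is unsatisfied and unit — conflict.
Both values of b_22 lead to a conflict.
Both values of b_11 lead to a conflict.
No assignment satisfies every clause.

Unsatisfiable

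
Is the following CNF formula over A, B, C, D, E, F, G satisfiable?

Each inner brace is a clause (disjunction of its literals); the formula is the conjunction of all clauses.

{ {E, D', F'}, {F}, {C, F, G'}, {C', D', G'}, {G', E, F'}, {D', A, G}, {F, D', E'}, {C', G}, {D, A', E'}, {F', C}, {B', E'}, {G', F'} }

The clause (F) is unit, so F = 1.
The clause (C) is unit, so C = 1.
The clause (G) is unit, so G = 1.
That conflicts with the unit clause (G').
No assignment satisfies every clause.

No, unsatisfiable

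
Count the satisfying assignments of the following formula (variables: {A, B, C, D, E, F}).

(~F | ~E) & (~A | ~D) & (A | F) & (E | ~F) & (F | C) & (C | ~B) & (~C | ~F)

There are 2^6 = 64 truth assignments over (A, B, C, D, E, F).
Split on E. With E = 1, the clauses containing E are satisfied and ~E drops from the rest; 2 of the 2^5 = 32 assignments to the other variables satisfy what remains.
With E = 0, by the same count on the reduced clause set, 2 assignments work.
(One model: A=T, B=F, C=T, D=F, E=F, F=F.)
Total: 2 + 2 = 4.

4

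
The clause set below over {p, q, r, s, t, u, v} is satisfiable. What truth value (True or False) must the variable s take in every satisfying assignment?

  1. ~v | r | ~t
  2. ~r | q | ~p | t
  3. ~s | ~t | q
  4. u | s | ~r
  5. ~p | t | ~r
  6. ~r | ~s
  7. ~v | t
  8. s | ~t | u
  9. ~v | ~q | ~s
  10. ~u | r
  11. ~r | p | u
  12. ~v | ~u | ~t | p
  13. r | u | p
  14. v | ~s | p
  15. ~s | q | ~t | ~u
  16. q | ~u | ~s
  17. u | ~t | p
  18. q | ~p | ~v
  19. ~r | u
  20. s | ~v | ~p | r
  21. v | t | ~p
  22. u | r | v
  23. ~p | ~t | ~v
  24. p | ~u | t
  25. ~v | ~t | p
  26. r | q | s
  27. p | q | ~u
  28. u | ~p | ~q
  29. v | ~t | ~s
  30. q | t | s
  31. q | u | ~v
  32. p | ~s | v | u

False

Suppose s = 1.
The clause (~r) is unit, so r = 0.
The clause (~u) is unit, so u = 0.
The clause (p) is unit, so p = 1.
The clause (v) is unit, so v = 1.
The clause (~t) is unit, so t = 0.
Now (t) is unsatisfied and unit — conflict.
So every satisfying assignment has s = False.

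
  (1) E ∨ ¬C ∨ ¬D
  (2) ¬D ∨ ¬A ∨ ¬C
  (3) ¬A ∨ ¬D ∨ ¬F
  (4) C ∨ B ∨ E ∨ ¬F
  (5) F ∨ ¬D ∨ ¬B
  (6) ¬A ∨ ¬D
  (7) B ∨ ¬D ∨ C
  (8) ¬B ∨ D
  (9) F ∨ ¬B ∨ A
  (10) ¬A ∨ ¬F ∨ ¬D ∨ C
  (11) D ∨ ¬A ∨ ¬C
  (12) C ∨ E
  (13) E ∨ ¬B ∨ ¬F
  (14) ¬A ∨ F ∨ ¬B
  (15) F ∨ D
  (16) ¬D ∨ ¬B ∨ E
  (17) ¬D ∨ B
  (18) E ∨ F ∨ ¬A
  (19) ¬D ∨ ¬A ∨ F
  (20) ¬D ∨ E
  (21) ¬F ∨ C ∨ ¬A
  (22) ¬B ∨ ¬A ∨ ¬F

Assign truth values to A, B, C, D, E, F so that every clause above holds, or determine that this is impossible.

A ↦ False; B ↦ True; C ↦ False; D ↦ True; E ↦ True; F ↦ True

Suppose A = False.
Suppose B = True.
The clause (D) is unit, so D = True.
The clause (F) is unit, so F = True.
The clause (E) is unit, so E = True.
No clause remains; C is free.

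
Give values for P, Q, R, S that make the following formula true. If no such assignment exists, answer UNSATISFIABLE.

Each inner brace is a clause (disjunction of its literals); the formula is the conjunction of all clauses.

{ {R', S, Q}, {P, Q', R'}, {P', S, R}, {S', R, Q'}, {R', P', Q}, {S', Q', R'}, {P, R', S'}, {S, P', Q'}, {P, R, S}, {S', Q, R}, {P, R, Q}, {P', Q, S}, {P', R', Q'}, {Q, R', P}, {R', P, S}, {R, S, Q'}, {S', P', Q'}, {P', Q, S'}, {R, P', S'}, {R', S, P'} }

UNSATISFIABLE

Try R = 0.
Try P = 0.
Unit clause (S) forces S = 1.
Unit clause (Q') forces Q = 0.
Now (Q) is unsatisfied and unit — conflict.
Undo P and try P = 1.
Unit clause (S) forces S = 1.
Now (S') is unsatisfied and unit — conflict.
Both values of P lead to a conflict.
Undo R and try R = 1.
Try S = 1.
Unit clause (Q') forces Q = 0.
Unit clause (P') forces P = 0.
Now (P) is unsatisfied and unit — conflict.
Undo S and try S = 0.
Unit clause (Q) forces Q = 1.
Unit clause (P) forces P = 1.
Now (P') is unsatisfied and unit — conflict.
Both values of S lead to a conflict.
Both values of R lead to a conflict.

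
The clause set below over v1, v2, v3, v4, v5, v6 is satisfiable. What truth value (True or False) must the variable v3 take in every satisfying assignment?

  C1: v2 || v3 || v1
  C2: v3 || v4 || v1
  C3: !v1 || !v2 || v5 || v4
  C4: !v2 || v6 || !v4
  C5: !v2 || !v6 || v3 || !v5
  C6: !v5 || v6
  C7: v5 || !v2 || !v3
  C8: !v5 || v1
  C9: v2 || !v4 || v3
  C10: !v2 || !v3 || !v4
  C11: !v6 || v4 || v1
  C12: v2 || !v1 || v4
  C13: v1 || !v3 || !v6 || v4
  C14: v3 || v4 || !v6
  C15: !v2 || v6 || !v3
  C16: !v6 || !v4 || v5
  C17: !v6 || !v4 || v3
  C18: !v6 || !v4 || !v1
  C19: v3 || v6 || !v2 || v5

True

Suppose v3 = false.
Suppose v2 = true.
Suppose v4 = true.
(v6) alone gives v6 = true.
That conflicts with the unit clause (!v6).
Undo v4 and try v4 = false.
(v1) alone gives v1 = true.
(v5) alone gives v5 = true.
(!v6) alone gives v6 = false.
That conflicts with the unit clause (v6).
Either choice for v4 ends in contradiction.
Undo v2 and try v2 = false.
(v1) alone gives v1 = true.
(!v4) alone gives v4 = false.
That conflicts with the unit clause (v4).
Either choice for v2 ends in contradiction.
So every satisfying assignment has v3 = True.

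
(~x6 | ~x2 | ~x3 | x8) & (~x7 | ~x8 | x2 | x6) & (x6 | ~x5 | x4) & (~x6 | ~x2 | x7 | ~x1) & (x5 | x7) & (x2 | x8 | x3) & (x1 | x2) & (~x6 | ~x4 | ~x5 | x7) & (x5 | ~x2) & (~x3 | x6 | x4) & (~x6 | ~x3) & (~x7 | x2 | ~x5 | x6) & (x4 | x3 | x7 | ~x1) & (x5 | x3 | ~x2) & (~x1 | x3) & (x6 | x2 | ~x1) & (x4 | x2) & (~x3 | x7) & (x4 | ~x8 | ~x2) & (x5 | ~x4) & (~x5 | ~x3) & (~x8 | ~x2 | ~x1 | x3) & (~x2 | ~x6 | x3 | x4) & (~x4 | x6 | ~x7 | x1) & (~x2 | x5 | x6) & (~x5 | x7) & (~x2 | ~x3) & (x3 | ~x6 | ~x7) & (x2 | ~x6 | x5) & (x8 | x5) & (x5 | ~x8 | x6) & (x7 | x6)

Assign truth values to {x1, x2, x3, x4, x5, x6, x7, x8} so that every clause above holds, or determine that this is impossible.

Branch on x5: set x5 = 1.
(~x3) alone gives x3 = 0.
(~x1) alone gives x1 = 0.
(x2) alone gives x2 = 1.
(x7) alone gives x7 = 1.
(~x6) alone gives x6 = 0.
(x4) alone gives x4 = 1.
Now (~x4) is unsatisfied and unit — conflict.
So x5 must be the other value — set x5 = 0.
(x7) alone gives x7 = 1.
(~x2) alone gives x2 = 0.
(x1) alone gives x1 = 1.
(x3) alone gives x3 = 1.
(~x6) alone gives x6 = 0.
Now (x6) is unsatisfied and unit — conflict.
Neither x5 = 1 nor x5 = 0 works.

UNSATISFIABLE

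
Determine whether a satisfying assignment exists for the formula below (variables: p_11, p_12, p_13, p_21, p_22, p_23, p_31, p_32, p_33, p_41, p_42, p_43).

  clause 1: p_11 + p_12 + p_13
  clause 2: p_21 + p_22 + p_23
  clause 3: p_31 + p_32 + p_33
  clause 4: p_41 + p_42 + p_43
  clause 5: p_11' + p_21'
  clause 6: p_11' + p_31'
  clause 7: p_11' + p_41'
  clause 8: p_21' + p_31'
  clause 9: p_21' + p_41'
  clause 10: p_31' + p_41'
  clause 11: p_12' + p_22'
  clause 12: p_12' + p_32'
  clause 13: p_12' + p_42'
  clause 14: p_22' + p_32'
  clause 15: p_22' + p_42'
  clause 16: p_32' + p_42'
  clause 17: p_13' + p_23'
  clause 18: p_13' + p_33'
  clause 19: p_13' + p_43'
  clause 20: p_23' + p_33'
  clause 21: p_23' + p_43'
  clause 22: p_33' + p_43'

No, unsatisfiable

Branch on p_11: set p_11 = 0.
Branch on p_12: set p_12 = 1.
From the singleton clause (p_22'), p_22 = 0.
From the singleton clause (p_32'), p_32 = 0.
From the singleton clause (p_42'), p_42 = 0.
Branch on p_21: set p_21 = 1.
From the singleton clause (p_31'), p_31 = 0.
From the singleton clause (p_33), p_33 = 1.
From the singleton clause (p_41'), p_41 = 0.
From the singleton clause (p_43), p_43 = 1.
But (p_43') is also a unit clause — contradiction.
That branch fails; take p_21 = 0 instead.
From the singleton clause (p_23), p_23 = 1.
From the singleton clause (p_13'), p_13 = 0.
From the singleton clause (p_33'), p_33 = 0.
From the singleton clause (p_31), p_31 = 1.
From the singleton clause (p_41'), p_41 = 0.
From the singleton clause (p_43), p_43 = 1.
But (p_43') is also a unit clause — contradiction.
Both values of p_21 lead to a conflict.
That branch fails; take p_12 = 0 instead.
From the singleton clause (p_13), p_13 = 1.
From the singleton clause (p_23'), p_23 = 0.
From the singleton clause (p_33'), p_33 = 0.
From the singleton clause (p_43'), p_43 = 0.
Branch on p_21: set p_21 = 1.
From the singleton clause (p_31'), p_31 = 0.
From the singleton clause (p_32), p_32 = 1.
From the singleton clause (p_41'), p_41 = 0.
From the singleton clause (p_42), p_42 = 1.
But (p_42') is also a unit clause — contradiction.
That branch fails; take p_21 = 0 instead.
From the singleton clause (p_22), p_22 = 1.
From the singleton clause (p_32'), p_32 = 0.
From the singleton clause (p_31), p_31 = 1.
From the singleton clause (p_41'), p_41 = 0.
From the singleton clause (p_42), p_42 = 1.
But (p_42') is also a unit clause — contradiction.
Both values of p_21 lead to a conflict.
Both values of p_12 lead to a conflict.
That branch fails; take p_11 = 1 instead.
From the singleton clause (p_21'), p_21 = 0.
From the singleton clause (p_31'), p_31 = 0.
From the singleton clause (p_41'), p_41 = 0.
Branch on p_22: set p_22 = 1.
From the singleton clause (p_12'), p_12 = 0.
From the singleton clause (p_32'), p_32 = 0.
From the singleton clause (p_33), p_33 = 1.
From the singleton clause (p_42'), p_42 = 0.
From the singleton clause (p_43), p_43 = 1.
But (p_43') is also a unit clause — contradiction.
That branch fails; take p_22 = 0 instead.
From the singleton clause (p_23), p_23 = 1.
From the singleton clause (p_13'), p_13 = 0.
From the singleton clause (p_33'), p_33 = 0.
From the singleton clause (p_32), p_32 = 1.
From the singleton clause (p_12'), p_12 = 0.
From the singleton clause (p_42'), p_42 = 0.
From the singleton clause (p_43), p_43 = 1.
But (p_43') is also a unit clause — contradiction.
Both values of p_22 lead to a conflict.
Both values of p_11 lead to a conflict.
No assignment satisfies every clause.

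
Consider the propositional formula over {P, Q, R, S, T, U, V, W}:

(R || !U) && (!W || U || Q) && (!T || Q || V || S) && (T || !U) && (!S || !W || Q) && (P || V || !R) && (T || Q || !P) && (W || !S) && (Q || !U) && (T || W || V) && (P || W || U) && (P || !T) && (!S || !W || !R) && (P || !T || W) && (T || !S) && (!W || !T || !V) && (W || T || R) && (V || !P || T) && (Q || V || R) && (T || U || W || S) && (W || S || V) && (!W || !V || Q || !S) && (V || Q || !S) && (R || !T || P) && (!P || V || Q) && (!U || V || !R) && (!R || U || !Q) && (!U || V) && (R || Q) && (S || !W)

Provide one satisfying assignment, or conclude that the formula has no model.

Try R = true.
Try T = true.
From the singleton clause (P), P = true.
Try W = false.
From the singleton clause (!S), S = false.
From the singleton clause (V), V = true.
Try Q = false.
From the singleton clause (!U), U = false.
This assignment satisfies each clause.

P: true; Q: false; R: true; S: false; T: true; U: false; V: true; W: false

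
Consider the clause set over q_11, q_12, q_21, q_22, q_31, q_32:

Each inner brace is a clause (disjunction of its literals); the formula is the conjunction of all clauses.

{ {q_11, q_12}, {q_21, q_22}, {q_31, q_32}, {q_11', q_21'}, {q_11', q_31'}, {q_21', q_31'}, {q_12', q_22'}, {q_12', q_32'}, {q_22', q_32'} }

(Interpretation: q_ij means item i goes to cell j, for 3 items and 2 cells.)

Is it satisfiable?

Try q_11 = 1.
(q_21') alone gives q_21 = 0.
(q_22) alone gives q_22 = 1.
(q_31') alone gives q_31 = 0.
(q_32) alone gives q_32 = 1.
Now (q_32') is unsatisfied and unit — conflict.
That branch fails; take q_11 = 0 instead.
(q_12) alone gives q_12 = 1.
(q_22') alone gives q_22 = 0.
(q_21) alone gives q_21 = 1.
(q_31') alone gives q_31 = 0.
(q_32) alone gives q_32 = 1.
Now (q_32') is unsatisfied and unit — conflict.
Either choice for q_11 ends in contradiction.
No assignment satisfies every clause.

Unsatisfiable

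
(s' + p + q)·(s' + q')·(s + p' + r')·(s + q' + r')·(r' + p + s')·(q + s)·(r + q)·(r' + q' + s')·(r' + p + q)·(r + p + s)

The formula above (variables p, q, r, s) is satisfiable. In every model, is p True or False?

Suppose p = 0.
Suppose s = 0.
The clause (q) is unit, so q = 1.
The clause (r') is unit, so r = 0.
Now (r) is unsatisfied and unit — conflict.
Undo s and try s = 1.
The clause (q) is unit, so q = 1.
Now (q') is unsatisfied and unit — conflict.
Neither s = 1 nor s = 0 works.
So every satisfying assignment has p = True.

True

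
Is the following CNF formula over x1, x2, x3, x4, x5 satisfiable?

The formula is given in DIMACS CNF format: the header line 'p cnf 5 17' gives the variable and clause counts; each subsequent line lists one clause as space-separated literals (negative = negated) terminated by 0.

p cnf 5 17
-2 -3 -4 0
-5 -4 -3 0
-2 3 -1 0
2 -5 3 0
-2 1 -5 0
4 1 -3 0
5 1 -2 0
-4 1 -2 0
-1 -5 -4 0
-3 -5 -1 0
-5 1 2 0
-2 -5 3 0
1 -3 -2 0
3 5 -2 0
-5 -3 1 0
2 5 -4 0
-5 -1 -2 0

Try x2 = False.
Try x5 = False.
From the singleton clause (¬x4), x4 = False.
Try x1 = False.
From the singleton clause (¬x3), x3 = False.
All clauses are satisfied.
A satisfying assignment: x1: False; x2: False; x3: False; x4: False; x5: False.

Satisfiable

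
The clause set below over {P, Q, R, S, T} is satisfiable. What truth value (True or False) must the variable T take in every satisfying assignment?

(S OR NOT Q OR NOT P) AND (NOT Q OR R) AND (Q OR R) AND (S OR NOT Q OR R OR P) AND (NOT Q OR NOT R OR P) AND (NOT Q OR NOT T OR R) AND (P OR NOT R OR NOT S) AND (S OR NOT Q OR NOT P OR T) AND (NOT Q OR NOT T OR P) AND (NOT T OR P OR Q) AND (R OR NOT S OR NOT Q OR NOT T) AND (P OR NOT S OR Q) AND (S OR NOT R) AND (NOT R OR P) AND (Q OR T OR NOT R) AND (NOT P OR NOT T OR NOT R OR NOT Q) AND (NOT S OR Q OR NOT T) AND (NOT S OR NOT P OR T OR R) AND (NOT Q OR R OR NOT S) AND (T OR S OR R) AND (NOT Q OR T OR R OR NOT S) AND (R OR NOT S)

False

Suppose T = true.
Branch on Q: set Q = false.
Unit clause (R) forces R = true.
Unit clause (P) forces P = true.
Unit clause (S) forces S = true.
But (NOT S) is also a unit clause — contradiction.
So Q must be the other value — set Q = true.
Unit clause (R) forces R = true.
Unit clause (P) forces P = true.
But (NOT P) is also a unit clause — contradiction.
Both values of Q lead to a conflict.
So every satisfying assignment has T = False.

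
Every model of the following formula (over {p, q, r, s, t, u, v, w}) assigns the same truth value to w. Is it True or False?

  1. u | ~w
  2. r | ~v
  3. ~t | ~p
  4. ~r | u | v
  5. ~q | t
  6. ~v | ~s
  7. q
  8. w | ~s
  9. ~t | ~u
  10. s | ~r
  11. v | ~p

Suppose w = 1.
From the singleton clause (u), u = 1.
From the singleton clause (q), q = 1.
From the singleton clause (t), t = 1.
Now (~t) is unsatisfied and unit — conflict.
So every satisfying assignment has w = False.

False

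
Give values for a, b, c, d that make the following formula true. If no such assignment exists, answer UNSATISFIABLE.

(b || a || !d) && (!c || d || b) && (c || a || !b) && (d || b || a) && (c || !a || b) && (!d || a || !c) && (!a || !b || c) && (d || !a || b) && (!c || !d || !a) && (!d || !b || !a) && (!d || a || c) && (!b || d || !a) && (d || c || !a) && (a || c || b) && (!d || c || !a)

Try b = true.
Try c = true.
Try d = false.
The clause (!a) is unit, so a = false.
This assignment satisfies each clause.

a: false,  b: true,  c: true,  d: false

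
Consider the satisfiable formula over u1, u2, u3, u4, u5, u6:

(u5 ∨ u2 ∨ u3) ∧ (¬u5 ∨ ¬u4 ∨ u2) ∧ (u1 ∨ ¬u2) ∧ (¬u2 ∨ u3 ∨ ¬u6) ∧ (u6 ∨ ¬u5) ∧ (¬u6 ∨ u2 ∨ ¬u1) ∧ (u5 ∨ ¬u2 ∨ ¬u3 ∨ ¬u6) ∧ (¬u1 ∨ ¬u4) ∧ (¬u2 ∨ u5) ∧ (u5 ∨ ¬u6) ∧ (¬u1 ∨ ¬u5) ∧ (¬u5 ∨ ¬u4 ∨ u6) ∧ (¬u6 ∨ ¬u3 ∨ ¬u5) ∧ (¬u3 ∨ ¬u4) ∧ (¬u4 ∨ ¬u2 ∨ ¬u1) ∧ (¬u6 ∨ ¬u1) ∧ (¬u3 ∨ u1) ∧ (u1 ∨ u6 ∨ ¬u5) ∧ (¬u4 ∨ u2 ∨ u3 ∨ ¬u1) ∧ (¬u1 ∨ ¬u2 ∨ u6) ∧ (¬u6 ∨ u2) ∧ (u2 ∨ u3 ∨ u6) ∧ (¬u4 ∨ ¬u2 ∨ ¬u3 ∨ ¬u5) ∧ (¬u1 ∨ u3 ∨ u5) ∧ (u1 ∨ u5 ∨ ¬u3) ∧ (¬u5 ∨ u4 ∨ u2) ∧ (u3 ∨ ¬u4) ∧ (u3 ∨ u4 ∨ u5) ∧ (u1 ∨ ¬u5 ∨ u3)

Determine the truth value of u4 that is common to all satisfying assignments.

False

Suppose u4 = True.
(¬u1) alone gives u1 = False.
(¬u2) alone gives u2 = False.
(¬u5) alone gives u5 = False.
(u3) alone gives u3 = True.
That conflicts with the unit clause (¬u3).
So every satisfying assignment has u4 = False.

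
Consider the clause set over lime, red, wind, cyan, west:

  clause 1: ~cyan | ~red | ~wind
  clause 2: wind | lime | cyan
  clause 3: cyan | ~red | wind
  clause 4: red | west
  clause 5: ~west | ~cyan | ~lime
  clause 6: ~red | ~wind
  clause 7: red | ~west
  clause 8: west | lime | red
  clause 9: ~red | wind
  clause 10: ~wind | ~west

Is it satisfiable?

No

Suppose red = 1.
From the singleton clause (~wind), wind = 0.
Now (wind) is unsatisfied and unit — conflict.
So red must be the other value — set red = 0.
From the singleton clause (west), west = 1.
Now (~west) is unsatisfied and unit — conflict.
Either choice for red ends in contradiction.
No assignment satisfies every clause.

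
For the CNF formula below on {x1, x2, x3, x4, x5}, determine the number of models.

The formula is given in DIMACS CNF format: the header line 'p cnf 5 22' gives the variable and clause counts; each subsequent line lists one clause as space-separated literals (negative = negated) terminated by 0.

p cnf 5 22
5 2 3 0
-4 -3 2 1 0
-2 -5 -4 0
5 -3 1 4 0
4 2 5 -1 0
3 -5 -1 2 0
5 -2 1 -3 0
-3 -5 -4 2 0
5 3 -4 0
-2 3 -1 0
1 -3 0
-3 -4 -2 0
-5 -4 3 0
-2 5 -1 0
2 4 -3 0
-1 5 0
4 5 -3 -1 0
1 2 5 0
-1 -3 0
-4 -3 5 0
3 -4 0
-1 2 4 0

3

There are 2^5 = 32 truth assignments over (x1, x2, x3, x4, x5).
Split on x1. With x1 = True, the clauses containing x1 are satisfied and ¬x1 drops from the rest; 0 of the 2^4 = 16 assignments to the other variables satisfy what remains.
With x1 = False, by the same count on the reduced clause set, 3 assignments work.
(One model: x1=F, x2=F, x3=F, x4=F, x5=T.)
Total: 0 + 3 = 3.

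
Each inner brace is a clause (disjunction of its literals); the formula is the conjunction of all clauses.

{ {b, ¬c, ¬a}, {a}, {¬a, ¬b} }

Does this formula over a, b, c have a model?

From the singleton clause (a), a = True.
From the singleton clause (¬b), b = False.
From the singleton clause (¬c), c = False.
Every clause now holds.
A satisfying assignment: a: True,  b: False,  c: False.

Yes, satisfiable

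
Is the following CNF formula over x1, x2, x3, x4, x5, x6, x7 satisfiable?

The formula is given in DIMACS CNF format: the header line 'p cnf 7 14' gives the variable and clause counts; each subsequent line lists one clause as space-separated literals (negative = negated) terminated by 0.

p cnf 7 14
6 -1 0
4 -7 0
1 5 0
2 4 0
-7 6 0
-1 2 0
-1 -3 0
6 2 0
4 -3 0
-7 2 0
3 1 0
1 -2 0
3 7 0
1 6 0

Branch on x6: set x6 = True.
Branch on x4: set x4 = True.
Branch on x1: set x1 = False.
The clause (x5) is unit, so x5 = True.
The clause (x3) is unit, so x3 = True.
The clause (¬x2) is unit, so x2 = False.
The clause (¬x7) is unit, so x7 = False.
Every clause now holds.
A satisfying assignment: x1: False, x2: False, x3: True, x4: True, x5: True, x6: True, x7: False.

Satisfiable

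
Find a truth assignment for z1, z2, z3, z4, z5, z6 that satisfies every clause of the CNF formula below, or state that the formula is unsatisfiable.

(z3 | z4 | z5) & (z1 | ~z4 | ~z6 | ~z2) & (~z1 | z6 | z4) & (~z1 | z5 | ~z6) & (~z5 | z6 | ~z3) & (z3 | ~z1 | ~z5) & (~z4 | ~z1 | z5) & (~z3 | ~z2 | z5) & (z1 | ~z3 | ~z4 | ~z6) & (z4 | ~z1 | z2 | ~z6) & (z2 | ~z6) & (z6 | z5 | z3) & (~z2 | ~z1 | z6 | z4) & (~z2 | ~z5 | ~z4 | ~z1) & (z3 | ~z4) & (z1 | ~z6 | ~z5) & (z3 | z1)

Try z2 = 0.
(~z6) alone gives z6 = 0.
Try z1 = 0.
(z3) alone gives z3 = 1.
(~z5) alone gives z5 = 0.
Every clause is now satisfied; z4 is unconstrained.

z1 ↦ 0, z2 ↦ 0, z3 ↦ 1, z4 ↦ 0, z5 ↦ 0, z6 ↦ 0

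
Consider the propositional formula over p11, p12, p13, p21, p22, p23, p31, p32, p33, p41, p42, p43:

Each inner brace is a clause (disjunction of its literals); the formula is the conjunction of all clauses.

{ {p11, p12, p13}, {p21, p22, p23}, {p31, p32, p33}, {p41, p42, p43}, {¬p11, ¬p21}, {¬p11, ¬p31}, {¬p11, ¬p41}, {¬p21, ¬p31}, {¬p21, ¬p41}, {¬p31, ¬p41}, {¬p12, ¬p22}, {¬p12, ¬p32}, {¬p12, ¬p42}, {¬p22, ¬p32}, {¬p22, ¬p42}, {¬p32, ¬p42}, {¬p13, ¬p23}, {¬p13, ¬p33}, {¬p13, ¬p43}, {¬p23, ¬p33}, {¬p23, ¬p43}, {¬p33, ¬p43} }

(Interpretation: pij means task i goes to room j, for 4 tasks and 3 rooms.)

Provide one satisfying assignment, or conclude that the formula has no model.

Try p11 = False.
Try p12 = True.
From the singleton clause (¬p22), p22 = False.
From the singleton clause (¬p32), p32 = False.
From the singleton clause (¬p42), p42 = False.
Try p21 = True.
From the singleton clause (¬p31), p31 = False.
From the singleton clause (p33), p33 = True.
From the singleton clause (¬p41), p41 = False.
From the singleton clause (p43), p43 = True.
But (¬p43) is also a unit clause — contradiction.
Backtrack on p21: now try p21 = False.
From the singleton clause (p23), p23 = True.
From the singleton clause (¬p13), p13 = False.
From the singleton clause (¬p33), p33 = False.
From the singleton clause (p31), p31 = True.
From the singleton clause (¬p41), p41 = False.
From the singleton clause (p43), p43 = True.
But (¬p43) is also a unit clause — contradiction.
Neither p21 = True nor p21 = False works.
Backtrack on p12: now try p12 = False.
From the singleton clause (p13), p13 = True.
From the singleton clause (¬p23), p23 = False.
From the singleton clause (¬p33), p33 = False.
From the singleton clause (¬p43), p43 = False.
Try p21 = True.
From the singleton clause (¬p31), p31 = False.
From the singleton clause (p32), p32 = True.
From the singleton clause (¬p41), p41 = False.
From the singleton clause (p42), p42 = True.
But (¬p42) is also a unit clause — contradiction.
Backtrack on p21: now try p21 = False.
From the singleton clause (p22), p22 = True.
From the singleton clause (¬p32), p32 = False.
From the singleton clause (p31), p31 = True.
From the singleton clause (¬p41), p41 = False.
From the singleton clause (p42), p42 = True.
But (¬p42) is also a unit clause — contradiction.
Neither p21 = True nor p21 = False works.
Neither p12 = True nor p12 = False works.
Backtrack on p11: now try p11 = True.
From the singleton clause (¬p21), p21 = False.
From the singleton clause (¬p31), p31 = False.
From the singleton clause (¬p41), p41 = False.
Try p22 = True.
From the singleton clause (¬p12), p12 = False.
From the singleton clause (¬p32), p32 = False.
From the singleton clause (p33), p33 = True.
From the singleton clause (¬p42), p42 = False.
From the singleton clause (p43), p43 = True.
But (¬p43) is also a unit clause — contradiction.
Backtrack on p22: now try p22 = False.
From the singleton clause (p23), p23 = True.
From the singleton clause (¬p13), p13 = False.
From the singleton clause (¬p33), p33 = False.
From the singleton clause (p32), p32 = True.
From the singleton clause (¬p12), p12 = False.
From the singleton clause (¬p42), p42 = False.
From the singleton clause (p43), p43 = True.
But (¬p43) is also a unit clause — contradiction.
Neither p22 = True nor p22 = False works.
Neither p11 = True nor p11 = False works.

UNSATISFIABLE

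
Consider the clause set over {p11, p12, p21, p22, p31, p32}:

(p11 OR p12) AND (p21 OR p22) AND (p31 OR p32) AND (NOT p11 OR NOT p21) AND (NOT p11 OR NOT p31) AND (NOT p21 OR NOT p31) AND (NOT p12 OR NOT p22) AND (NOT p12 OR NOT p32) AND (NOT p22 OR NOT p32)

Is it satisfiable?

Try p11 = true.
The clause (NOT p21) is unit, so p21 = false.
The clause (p22) is unit, so p22 = true.
The clause (NOT p31) is unit, so p31 = false.
The clause (p32) is unit, so p32 = true.
Now (NOT p32) is unsatisfied and unit — conflict.
Undo p11 and try p11 = false.
The clause (p12) is unit, so p12 = true.
The clause (NOT p22) is unit, so p22 = false.
The clause (p21) is unit, so p21 = true.
The clause (NOT p31) is unit, so p31 = false.
The clause (p32) is unit, so p32 = true.
Now (NOT p32) is unsatisfied and unit — conflict.
Neither p11 = true nor p11 = false works.
No assignment satisfies every clause.

No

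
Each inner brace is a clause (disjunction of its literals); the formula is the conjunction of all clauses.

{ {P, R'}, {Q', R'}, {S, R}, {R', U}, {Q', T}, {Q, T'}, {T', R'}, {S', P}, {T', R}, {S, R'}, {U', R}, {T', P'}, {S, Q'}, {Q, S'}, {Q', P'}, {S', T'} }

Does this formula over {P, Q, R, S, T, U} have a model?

No

Case P = 1:
From the singleton clause (T'), T = 0.
From the singleton clause (Q'), Q = 0.
From the singleton clause (S'), S = 0.
From the singleton clause (R), R = 1.
Now (R') is unsatisfied and unit — conflict.
Undo P and try P = 0.
From the singleton clause (R'), R = 0.
From the singleton clause (S), S = 1.
Now (S') is unsatisfied and unit — conflict.
Neither P = 1 nor P = 0 works.
No assignment satisfies every clause.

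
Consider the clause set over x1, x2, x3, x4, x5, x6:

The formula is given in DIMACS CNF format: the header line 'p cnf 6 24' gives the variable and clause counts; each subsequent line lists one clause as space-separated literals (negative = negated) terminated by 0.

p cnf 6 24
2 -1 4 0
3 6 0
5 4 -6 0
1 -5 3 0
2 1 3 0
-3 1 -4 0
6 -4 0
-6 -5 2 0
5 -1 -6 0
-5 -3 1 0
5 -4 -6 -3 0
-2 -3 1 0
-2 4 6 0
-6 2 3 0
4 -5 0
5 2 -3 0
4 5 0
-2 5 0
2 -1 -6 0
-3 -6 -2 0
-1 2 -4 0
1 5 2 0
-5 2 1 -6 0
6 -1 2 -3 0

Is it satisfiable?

Case x3 = False:
(x6) alone gives x6 = True.
(x2) alone gives x2 = True.
(x5) alone gives x5 = True.
(x1) alone gives x1 = True.
(x4) alone gives x4 = True.
This assignment satisfies each clause.
A satisfying assignment: x1: True,  x2: True,  x3: False,  x4: True,  x5: True,  x6: True.

Satisfiable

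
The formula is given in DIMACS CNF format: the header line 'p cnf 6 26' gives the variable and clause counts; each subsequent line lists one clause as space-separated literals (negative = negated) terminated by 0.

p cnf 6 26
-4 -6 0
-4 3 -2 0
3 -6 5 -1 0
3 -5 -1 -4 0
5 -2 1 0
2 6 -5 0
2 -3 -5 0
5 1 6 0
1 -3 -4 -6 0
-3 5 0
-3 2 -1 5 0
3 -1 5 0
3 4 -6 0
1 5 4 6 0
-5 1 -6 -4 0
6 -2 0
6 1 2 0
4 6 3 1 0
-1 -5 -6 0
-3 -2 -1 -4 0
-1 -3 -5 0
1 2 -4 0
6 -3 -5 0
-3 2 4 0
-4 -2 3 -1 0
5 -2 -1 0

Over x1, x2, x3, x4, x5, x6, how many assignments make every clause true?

1

There are 2^6 = 64 truth assignments over (x1, x2, x3, x4, x5, x6).
Split on x5. With x5 = True, the clauses containing x5 are satisfied and ¬x5 drops from the rest; 1 of the 2^5 = 32 assignments to the other variables satisfy what remains.
With x5 = False, by the same count on the reduced clause set, 0 assignments work.
(One model: x1=F, x2=T, x3=T, x4=F, x5=T, x6=T.)
Total: 1 + 0 = 1.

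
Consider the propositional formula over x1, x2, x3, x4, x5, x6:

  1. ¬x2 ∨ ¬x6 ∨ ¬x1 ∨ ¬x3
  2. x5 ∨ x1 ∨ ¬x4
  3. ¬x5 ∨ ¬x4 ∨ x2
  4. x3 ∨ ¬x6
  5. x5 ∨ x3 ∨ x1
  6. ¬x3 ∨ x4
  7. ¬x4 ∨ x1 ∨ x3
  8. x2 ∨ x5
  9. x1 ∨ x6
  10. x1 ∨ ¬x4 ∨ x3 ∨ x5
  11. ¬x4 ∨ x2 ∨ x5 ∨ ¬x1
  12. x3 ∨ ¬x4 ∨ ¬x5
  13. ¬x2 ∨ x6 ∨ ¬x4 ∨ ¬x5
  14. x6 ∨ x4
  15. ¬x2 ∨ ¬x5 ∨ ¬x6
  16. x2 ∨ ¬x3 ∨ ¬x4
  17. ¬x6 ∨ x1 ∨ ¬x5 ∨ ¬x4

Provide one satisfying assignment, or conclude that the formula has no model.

Branch on x3: set x3 = True.
From the singleton clause (x4), x4 = True.
From the singleton clause (x2), x2 = True.
Branch on x6: set x6 = False.
From the singleton clause (x1), x1 = True.
From the singleton clause (¬x5), x5 = False.
All clauses are satisfied.

x1: True, x2: True, x3: True, x4: True, x5: False, x6: False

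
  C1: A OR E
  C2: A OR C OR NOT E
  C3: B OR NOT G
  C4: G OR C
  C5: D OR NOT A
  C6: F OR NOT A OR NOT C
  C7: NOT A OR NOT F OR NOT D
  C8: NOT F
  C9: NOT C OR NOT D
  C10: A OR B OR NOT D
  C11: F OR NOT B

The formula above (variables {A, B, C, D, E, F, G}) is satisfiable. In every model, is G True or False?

Suppose G = true.
From the singleton clause (B), B = true.
From the singleton clause (NOT F), F = false.
Now (F) is unsatisfied and unit — conflict.
So every satisfying assignment has G = False.

False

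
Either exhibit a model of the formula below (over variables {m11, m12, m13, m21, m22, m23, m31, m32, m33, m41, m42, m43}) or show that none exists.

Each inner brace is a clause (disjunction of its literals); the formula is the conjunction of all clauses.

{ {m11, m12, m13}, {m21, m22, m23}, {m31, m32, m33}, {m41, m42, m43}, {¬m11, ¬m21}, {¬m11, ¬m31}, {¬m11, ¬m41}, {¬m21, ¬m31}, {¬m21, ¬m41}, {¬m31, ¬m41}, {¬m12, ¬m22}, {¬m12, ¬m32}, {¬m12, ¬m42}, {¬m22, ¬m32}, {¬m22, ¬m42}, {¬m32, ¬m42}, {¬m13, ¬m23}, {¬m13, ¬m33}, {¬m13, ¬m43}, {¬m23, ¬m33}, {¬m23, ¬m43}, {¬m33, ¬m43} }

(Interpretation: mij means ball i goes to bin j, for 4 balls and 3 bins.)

Try m11 = False.
Try m12 = True.
Unit clause (¬m22) forces m22 = False.
Unit clause (¬m32) forces m32 = False.
Unit clause (¬m42) forces m42 = False.
Try m21 = True.
Unit clause (¬m31) forces m31 = False.
Unit clause (m33) forces m33 = True.
Unit clause (¬m41) forces m41 = False.
Unit clause (m43) forces m43 = True.
That conflicts with the unit clause (¬m43).
That branch fails; take m21 = False instead.
Unit clause (m23) forces m23 = True.
Unit clause (¬m13) forces m13 = False.
Unit clause (¬m33) forces m33 = False.
Unit clause (m31) forces m31 = True.
Unit clause (¬m41) forces m41 = False.
Unit clause (m43) forces m43 = True.
That conflicts with the unit clause (¬m43).
Either choice for m21 ends in contradiction.
That branch fails; take m12 = False instead.
Unit clause (m13) forces m13 = True.
Unit clause (¬m23) forces m23 = False.
Unit clause (¬m33) forces m33 = False.
Unit clause (¬m43) forces m43 = False.
Try m21 = True.
Unit clause (¬m31) forces m31 = False.
Unit clause (m32) forces m32 = True.
Unit clause (¬m41) forces m41 = False.
Unit clause (m42) forces m42 = True.
That conflicts with the unit clause (¬m42).
That branch fails; take m21 = False instead.
Unit clause (m22) forces m22 = True.
Unit clause (¬m32) forces m32 = False.
Unit clause (m31) forces m31 = True.
Unit clause (¬m41) forces m41 = False.
Unit clause (m42) forces m42 = True.
That conflicts with the unit clause (¬m42).
Either choice for m21 ends in contradiction.
Either choice for m12 ends in contradiction.
That branch fails; take m11 = True instead.
Unit clause (¬m21) forces m21 = False.
Unit clause (¬m31) forces m31 = False.
Unit clause (¬m41) forces m41 = False.
Try m22 = True.
Unit clause (¬m12) forces m12 = False.
Unit clause (¬m32) forces m32 = False.
Unit clause (m33) forces m33 = True.
Unit clause (¬m42) forces m42 = False.
Unit clause (m43) forces m43 = True.
That conflicts with the unit clause (¬m43).
That branch fails; take m22 = False instead.
Unit clause (m23) forces m23 = True.
Unit clause (¬m13) forces m13 = False.
Unit clause (¬m33) forces m33 = False.
Unit clause (m32) forces m32 = True.
Unit clause (¬m12) forces m12 = False.
Unit clause (¬m42) forces m42 = False.
Unit clause (m43) forces m43 = True.
That conflicts with the unit clause (¬m43).
Either choice for m22 ends in contradiction.
Either choice for m11 ends in contradiction.

UNSATISFIABLE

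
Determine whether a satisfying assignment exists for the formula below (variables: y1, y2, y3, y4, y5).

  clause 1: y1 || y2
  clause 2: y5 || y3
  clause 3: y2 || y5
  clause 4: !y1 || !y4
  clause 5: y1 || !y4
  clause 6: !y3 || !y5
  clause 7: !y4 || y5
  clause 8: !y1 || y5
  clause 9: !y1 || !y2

Suppose y1 = false.
The clause (y2) is unit, so y2 = true.
The clause (!y4) is unit, so y4 = false.
Suppose y5 = false.
The clause (y3) is unit, so y3 = true.
This assignment satisfies each clause.
A satisfying assignment: y1 ↦ false,  y2 ↦ true,  y3 ↦ true,  y4 ↦ false,  y5 ↦ false.

Yes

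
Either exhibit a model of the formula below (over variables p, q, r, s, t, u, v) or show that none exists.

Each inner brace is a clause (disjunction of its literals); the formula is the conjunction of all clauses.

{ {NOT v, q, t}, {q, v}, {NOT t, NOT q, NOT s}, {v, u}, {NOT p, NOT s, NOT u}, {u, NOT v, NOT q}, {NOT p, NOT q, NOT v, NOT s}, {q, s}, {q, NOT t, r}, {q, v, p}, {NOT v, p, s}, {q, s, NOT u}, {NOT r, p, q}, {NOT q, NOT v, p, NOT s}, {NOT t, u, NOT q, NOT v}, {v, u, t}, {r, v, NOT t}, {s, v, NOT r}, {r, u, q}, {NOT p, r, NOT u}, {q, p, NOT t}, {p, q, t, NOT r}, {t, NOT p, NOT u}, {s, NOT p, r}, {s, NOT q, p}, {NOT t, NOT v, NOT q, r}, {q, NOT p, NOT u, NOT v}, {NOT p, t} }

p=false; q=true; r=true; s=true; t=false; u=true; v=false

Branch on q: set q = true.
Branch on t: set t = false.
From the singleton clause (NOT p), p = false.
From the singleton clause (s), s = true.
From the singleton clause (NOT v), v = false.
From the singleton clause (u), u = true.
Every clause is now satisfied; r is unconstrained.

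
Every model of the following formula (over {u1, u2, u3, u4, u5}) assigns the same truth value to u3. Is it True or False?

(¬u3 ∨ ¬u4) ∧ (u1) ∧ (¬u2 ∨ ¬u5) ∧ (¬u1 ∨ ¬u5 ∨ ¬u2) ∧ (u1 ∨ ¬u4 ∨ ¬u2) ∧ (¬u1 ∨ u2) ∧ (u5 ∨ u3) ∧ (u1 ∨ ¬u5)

Suppose u3 = False.
From the singleton clause (u1), u1 = True.
From the singleton clause (u2), u2 = True.
From the singleton clause (¬u5), u5 = False.
But (u5) is also a unit clause — contradiction.
So every satisfying assignment has u3 = True.

True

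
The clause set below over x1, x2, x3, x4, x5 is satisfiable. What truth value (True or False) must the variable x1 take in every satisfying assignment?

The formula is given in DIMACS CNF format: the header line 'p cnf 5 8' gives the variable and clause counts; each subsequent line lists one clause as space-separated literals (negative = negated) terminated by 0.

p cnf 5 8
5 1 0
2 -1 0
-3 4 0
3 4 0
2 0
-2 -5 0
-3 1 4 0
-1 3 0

Suppose x1 = False.
The clause (x5) is unit, so x5 = True.
The clause (x2) is unit, so x2 = True.
That conflicts with the unit clause (¬x2).
So every satisfying assignment has x1 = True.

True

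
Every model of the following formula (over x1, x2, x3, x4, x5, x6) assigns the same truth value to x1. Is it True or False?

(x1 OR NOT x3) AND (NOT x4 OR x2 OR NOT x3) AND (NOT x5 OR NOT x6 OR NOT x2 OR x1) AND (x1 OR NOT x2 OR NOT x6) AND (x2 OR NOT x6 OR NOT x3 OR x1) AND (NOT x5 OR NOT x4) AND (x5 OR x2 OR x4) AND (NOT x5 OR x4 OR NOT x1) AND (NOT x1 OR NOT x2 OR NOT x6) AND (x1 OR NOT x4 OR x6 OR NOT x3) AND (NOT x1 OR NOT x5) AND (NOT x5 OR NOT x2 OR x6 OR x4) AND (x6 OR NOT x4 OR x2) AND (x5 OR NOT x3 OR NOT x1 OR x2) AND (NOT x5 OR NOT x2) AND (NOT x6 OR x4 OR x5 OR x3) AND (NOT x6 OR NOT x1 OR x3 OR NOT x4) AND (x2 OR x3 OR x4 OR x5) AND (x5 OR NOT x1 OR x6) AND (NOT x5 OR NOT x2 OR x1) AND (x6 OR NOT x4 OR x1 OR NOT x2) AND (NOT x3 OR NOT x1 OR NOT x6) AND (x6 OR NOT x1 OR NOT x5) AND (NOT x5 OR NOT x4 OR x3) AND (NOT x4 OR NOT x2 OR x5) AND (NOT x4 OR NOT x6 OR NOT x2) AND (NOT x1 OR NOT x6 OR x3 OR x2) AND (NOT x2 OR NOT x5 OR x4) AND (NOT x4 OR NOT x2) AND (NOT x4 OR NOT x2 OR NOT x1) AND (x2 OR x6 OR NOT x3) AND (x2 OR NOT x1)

Suppose x1 = true.
(NOT x5) alone gives x5 = false.
(x6) alone gives x6 = true.
(NOT x2) alone gives x2 = false.
Now (x2) is unsatisfied and unit — conflict.
So every satisfying assignment has x1 = False.

False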